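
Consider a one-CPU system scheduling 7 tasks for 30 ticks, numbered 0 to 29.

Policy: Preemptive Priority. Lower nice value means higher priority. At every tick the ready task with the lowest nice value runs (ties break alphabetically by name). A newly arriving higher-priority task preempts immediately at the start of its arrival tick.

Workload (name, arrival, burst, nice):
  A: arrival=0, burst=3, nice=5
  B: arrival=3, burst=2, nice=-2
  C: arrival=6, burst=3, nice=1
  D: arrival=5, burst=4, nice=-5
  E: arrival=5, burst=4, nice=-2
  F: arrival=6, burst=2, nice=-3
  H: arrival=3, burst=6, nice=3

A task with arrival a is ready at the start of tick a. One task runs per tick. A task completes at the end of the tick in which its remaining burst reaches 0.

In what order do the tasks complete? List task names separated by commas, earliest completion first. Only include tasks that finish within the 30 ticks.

completion order = A, B, D, F, E, C, H

t=0: ready={A} → run A
t=1: ready={A} → run A
t=2: ready={A} → run A
t=3: ready={B,H} → run B
t=4: ready={B,H} → run B
t=5: ready={D,E,H} → run D
t=6: ready={C,D,E,F,H} → run D
t=7: ready={C,D,E,F,H} → run D
t=8: ready={C,D,E,F,H} → run D
t=9: ready={C,E,F,H} → run F
t=10: ready={C,E,F,H} → run F
t=11: ready={C,E,H} → run E
t=12: ready={C,E,H} → run E
t=13: ready={C,E,H} → run E
t=14: ready={C,E,H} → run E
t=15: ready={C,H} → run C
t=16: ready={C,H} → run C
t=17: ready={C,H} → run C
t=18: ready={H} → run H
t=19: ready={H} → run H
t=20: ready={H} → run H
t=21: ready={H} → run H
t=22: ready={H} → run H
t=23: ready={H} → run H
t=24: (idle)
t=25: (idle)
t=26: (idle)
t=27: (idle)
t=28: (idle)
t=29: (idle)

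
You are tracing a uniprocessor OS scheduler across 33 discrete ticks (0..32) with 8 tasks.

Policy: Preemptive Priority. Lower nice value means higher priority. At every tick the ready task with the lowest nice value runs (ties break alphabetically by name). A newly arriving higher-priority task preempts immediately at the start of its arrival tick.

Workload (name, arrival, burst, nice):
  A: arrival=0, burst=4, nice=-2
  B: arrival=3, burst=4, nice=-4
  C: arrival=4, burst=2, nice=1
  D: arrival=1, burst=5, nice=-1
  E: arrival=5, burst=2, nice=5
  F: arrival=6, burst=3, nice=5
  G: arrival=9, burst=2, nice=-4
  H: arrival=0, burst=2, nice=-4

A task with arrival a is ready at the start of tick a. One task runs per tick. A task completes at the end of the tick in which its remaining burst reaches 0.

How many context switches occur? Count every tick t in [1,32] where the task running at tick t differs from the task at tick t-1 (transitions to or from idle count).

context switches = 10

t=0: ready={A,H} → run H
t=1: ready={A,D,H} → run H
t=2: ready={A,D} → run A
t=3: ready={A,B,D} → run B
t=4: ready={A,B,C,D} → run B
t=5: ready={A,B,C,D,E} → run B
t=6: ready={A,B,C,D,E,F} → run B
t=7: ready={A,C,D,E,F} → run A
t=8: ready={A,C,D,E,F} → run A
t=9: ready={A,C,D,E,F,G} → run G
t=10: ready={A,C,D,E,F,G} → run G
t=11: ready={A,C,D,E,F} → run A
t=12: ready={C,D,E,F} → run D
t=13: ready={C,D,E,F} → run D
t=14: ready={C,D,E,F} → run D
t=15: ready={C,D,E,F} → run D
t=16: ready={C,D,E,F} → run D
t=17: ready={C,E,F} → run C
t=18: ready={C,E,F} → run C
t=19: ready={E,F} → run E
t=20: ready={E,F} → run E
t=21: ready={F} → run F
t=22: ready={F} → run F
t=23: ready={F} → run F
t=24: (idle)
t=25: (idle)
t=26: (idle)
t=27: (idle)
t=28: (idle)
t=29: (idle)
t=30: (idle)
t=31: (idle)
t=32: (idle)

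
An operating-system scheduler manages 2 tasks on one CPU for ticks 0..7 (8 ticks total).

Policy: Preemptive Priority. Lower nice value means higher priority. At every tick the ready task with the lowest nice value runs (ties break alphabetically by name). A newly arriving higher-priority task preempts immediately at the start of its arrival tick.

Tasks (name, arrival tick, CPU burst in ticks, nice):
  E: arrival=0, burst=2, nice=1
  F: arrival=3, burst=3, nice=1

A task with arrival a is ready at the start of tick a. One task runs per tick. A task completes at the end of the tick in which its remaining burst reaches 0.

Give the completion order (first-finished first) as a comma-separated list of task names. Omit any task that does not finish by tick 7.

completion order = E, F

t=0: ready={E} → run E
t=1: ready={E} → run E
t=2: (idle)
t=3: ready={F} → run F
t=4: ready={F} → run F
t=5: ready={F} → run F
t=6: (idle)
t=7: (idle)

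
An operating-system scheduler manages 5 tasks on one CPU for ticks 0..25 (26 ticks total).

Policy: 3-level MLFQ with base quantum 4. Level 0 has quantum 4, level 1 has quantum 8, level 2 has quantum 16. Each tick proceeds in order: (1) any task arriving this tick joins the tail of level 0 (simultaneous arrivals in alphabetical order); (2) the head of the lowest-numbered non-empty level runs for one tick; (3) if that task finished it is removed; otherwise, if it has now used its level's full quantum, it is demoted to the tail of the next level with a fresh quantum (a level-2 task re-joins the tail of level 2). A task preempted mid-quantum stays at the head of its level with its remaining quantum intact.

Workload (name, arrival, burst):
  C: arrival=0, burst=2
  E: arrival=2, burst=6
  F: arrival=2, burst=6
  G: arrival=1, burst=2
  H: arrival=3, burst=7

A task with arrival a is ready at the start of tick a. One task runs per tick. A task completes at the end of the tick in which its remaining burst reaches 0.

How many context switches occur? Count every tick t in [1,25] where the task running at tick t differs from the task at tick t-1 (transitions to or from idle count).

t=0: L0/L1/L2 = C/-/- → run C
t=1: L0/L1/L2 = CG/-/- → run C
t=2: L0/L1/L2 = GEF/-/- → run G
t=3: L0/L1/L2 = GEFH/-/- → run G
t=4: L0/L1/L2 = EFH/-/- → run E
t=5: L0/L1/L2 = EFH/-/- → run E
t=6: L0/L1/L2 = EFH/-/- → run E
t=7: L0/L1/L2 = EFH/-/- → run E
t=8: L0/L1/L2 = FH/E/- → run F
t=9: L0/L1/L2 = FH/E/- → run F
t=10: L0/L1/L2 = FH/E/- → run F
t=11: L0/L1/L2 = FH/E/- → run F
t=12: L0/L1/L2 = H/EF/- → run H
t=13: L0/L1/L2 = H/EF/- → run H
t=14: L0/L1/L2 = H/EF/- → run H
t=15: L0/L1/L2 = H/EF/- → run H
t=16: L0/L1/L2 = -/EFH/- → run E
t=17: L0/L1/L2 = -/EFH/- → run E
t=18: L0/L1/L2 = -/FH/- → run F
t=19: L0/L1/L2 = -/FH/- → run F
t=20: L0/L1/L2 = -/H/- → run H
t=21: L0/L1/L2 = -/H/- → run H
t=22: L0/L1/L2 = -/H/- → run H
t=23: (idle)
t=24: (idle)
t=25: (idle)

context switches = 8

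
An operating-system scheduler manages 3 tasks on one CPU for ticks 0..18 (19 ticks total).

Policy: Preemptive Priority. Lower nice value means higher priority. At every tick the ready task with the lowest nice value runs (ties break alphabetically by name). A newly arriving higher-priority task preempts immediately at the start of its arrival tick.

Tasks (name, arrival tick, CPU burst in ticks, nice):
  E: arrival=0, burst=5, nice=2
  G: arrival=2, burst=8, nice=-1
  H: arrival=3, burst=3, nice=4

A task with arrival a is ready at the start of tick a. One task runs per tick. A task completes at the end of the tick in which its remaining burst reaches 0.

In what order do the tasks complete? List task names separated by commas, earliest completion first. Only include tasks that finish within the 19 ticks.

t=0: ready={E} → run E
t=1: ready={E} → run E
t=2: ready={E,G} → run G
t=3: ready={E,G,H} → run G
t=4: ready={E,G,H} → run G
t=5: ready={E,G,H} → run G
t=6: ready={E,G,H} → run G
t=7: ready={E,G,H} → run G
t=8: ready={E,G,H} → run G
t=9: ready={E,G,H} → run G
t=10: ready={E,H} → run E
t=11: ready={E,H} → run E
t=12: ready={E,H} → run E
t=13: ready={H} → run H
t=14: ready={H} → run H
t=15: ready={H} → run H
t=16: (idle)
t=17: (idle)
t=18: (idle)

completion order = G, E, H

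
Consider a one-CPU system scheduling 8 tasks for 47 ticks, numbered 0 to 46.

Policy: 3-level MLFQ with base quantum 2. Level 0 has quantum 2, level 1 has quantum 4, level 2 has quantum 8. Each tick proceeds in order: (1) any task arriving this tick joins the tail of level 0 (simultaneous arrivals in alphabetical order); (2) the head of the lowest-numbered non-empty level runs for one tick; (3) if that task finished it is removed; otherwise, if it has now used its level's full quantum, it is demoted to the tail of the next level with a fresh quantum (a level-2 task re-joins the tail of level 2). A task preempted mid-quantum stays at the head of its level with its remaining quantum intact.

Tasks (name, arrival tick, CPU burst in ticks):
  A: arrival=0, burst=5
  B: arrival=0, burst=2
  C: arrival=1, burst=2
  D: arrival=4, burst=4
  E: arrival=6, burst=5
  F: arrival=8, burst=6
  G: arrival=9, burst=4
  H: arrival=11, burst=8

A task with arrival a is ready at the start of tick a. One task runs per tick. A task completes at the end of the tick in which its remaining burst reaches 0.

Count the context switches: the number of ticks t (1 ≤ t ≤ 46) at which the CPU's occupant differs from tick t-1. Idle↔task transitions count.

t=0: L0/L1/L2 = AB/-/- → run A
t=1: L0/L1/L2 = ABC/-/- → run A
t=2: L0/L1/L2 = BC/A/- → run B
t=3: L0/L1/L2 = BC/A/- → run B
t=4: L0/L1/L2 = CD/A/- → run C
t=5: L0/L1/L2 = CD/A/- → run C
t=6: L0/L1/L2 = DE/A/- → run D
t=7: L0/L1/L2 = DE/A/- → run D
t=8: L0/L1/L2 = EF/AD/- → run E
t=9: L0/L1/L2 = EFG/AD/- → run E
t=10: L0/L1/L2 = FG/ADE/- → run F
t=11: L0/L1/L2 = FGH/ADE/- → run F
t=12: L0/L1/L2 = GH/ADEF/- → run G
t=13: L0/L1/L2 = GH/ADEF/- → run G
t=14: L0/L1/L2 = H/ADEFG/- → run H
t=15: L0/L1/L2 = H/ADEFG/- → run H
t=16: L0/L1/L2 = -/ADEFGH/- → run A
t=17: L0/L1/L2 = -/ADEFGH/- → run A
t=18: L0/L1/L2 = -/ADEFGH/- → run A
t=19: L0/L1/L2 = -/DEFGH/- → run D
t=20: L0/L1/L2 = -/DEFGH/- → run D
t=21: L0/L1/L2 = -/EFGH/- → run E
t=22: L0/L1/L2 = -/EFGH/- → run E
t=23: L0/L1/L2 = -/EFGH/- → run E
t=24: L0/L1/L2 = -/FGH/- → run F
t=25: L0/L1/L2 = -/FGH/- → run F
t=26: L0/L1/L2 = -/FGH/- → run F
t=27: L0/L1/L2 = -/FGH/- → run F
t=28: L0/L1/L2 = -/GH/- → run G
t=29: L0/L1/L2 = -/GH/- → run G
t=30: L0/L1/L2 = -/H/- → run H
t=31: L0/L1/L2 = -/H/- → run H
t=32: L0/L1/L2 = -/H/- → run H
t=33: L0/L1/L2 = -/H/- → run H
t=34: L0/L1/L2 = -/-/H → run H
t=35: L0/L1/L2 = -/-/H → run H
t=36: (idle)
t=37: (idle)
t=38: (idle)
t=39: (idle)
t=40: (idle)
t=41: (idle)
t=42: (idle)
t=43: (idle)
t=44: (idle)
t=45: (idle)
t=46: (idle)

context switches = 14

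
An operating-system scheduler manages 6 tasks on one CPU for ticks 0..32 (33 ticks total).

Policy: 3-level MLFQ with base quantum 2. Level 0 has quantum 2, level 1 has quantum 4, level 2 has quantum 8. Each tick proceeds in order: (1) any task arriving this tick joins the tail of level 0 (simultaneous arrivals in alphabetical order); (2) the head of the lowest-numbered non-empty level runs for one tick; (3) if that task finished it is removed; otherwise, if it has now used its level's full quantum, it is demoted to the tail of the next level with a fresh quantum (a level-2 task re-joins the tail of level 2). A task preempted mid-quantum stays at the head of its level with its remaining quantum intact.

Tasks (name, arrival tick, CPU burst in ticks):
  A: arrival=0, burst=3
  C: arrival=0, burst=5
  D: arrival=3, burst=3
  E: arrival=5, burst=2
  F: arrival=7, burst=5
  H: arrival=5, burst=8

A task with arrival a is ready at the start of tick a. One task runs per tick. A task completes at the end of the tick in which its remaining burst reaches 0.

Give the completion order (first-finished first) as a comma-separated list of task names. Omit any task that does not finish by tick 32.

t=0: L0/L1/L2 = AC/-/- → run A
t=1: L0/L1/L2 = AC/-/- → run A
t=2: L0/L1/L2 = C/A/- → run C
t=3: L0/L1/L2 = CD/A/- → run C
t=4: L0/L1/L2 = D/AC/- → run D
t=5: L0/L1/L2 = DEH/AC/- → run D
t=6: L0/L1/L2 = EH/ACD/- → run E
t=7: L0/L1/L2 = EHF/ACD/- → run E
t=8: L0/L1/L2 = HF/ACD/- → run H
t=9: L0/L1/L2 = HF/ACD/- → run H
t=10: L0/L1/L2 = F/ACDH/- → run F
t=11: L0/L1/L2 = F/ACDH/- → run F
t=12: L0/L1/L2 = -/ACDHF/- → run A
t=13: L0/L1/L2 = -/CDHF/- → run C
t=14: L0/L1/L2 = -/CDHF/- → run C
t=15: L0/L1/L2 = -/CDHF/- → run C
t=16: L0/L1/L2 = -/DHF/- → run D
t=17: L0/L1/L2 = -/HF/- → run H
t=18: L0/L1/L2 = -/HF/- → run H
t=19: L0/L1/L2 = -/HF/- → run H
t=20: L0/L1/L2 = -/HF/- → run H
t=21: L0/L1/L2 = -/F/H → run F
t=22: L0/L1/L2 = -/F/H → run F
t=23: L0/L1/L2 = -/F/H → run F
t=24: L0/L1/L2 = -/-/H → run H
t=25: L0/L1/L2 = -/-/H → run H
t=26: (idle)
t=27: (idle)
t=28: (idle)
t=29: (idle)
t=30: (idle)
t=31: (idle)
t=32: (idle)

completion order = E, A, C, D, F, H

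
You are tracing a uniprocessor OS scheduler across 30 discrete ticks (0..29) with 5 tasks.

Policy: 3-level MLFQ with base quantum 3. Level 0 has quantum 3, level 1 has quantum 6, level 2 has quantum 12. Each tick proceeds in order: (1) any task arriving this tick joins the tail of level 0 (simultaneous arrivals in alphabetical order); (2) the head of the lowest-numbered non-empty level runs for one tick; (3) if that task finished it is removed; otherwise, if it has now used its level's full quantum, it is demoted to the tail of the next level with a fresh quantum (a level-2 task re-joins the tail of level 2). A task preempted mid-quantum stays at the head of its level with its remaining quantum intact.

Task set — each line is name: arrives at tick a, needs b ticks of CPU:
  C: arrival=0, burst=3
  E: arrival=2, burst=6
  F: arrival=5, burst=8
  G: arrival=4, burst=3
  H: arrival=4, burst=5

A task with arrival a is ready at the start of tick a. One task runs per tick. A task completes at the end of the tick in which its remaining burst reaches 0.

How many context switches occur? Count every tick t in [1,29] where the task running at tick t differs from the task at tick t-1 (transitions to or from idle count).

context switches = 8

t=0: L0/L1/L2 = C/-/- → run C
t=1: L0/L1/L2 = C/-/- → run C
t=2: L0/L1/L2 = CE/-/- → run C
t=3: L0/L1/L2 = E/-/- → run E
t=4: L0/L1/L2 = EGH/-/- → run E
t=5: L0/L1/L2 = EGHF/-/- → run E
t=6: L0/L1/L2 = GHF/E/- → run G
t=7: L0/L1/L2 = GHF/E/- → run G
t=8: L0/L1/L2 = GHF/E/- → run G
t=9: L0/L1/L2 = HF/E/- → run H
t=10: L0/L1/L2 = HF/E/- → run H
t=11: L0/L1/L2 = HF/E/- → run H
t=12: L0/L1/L2 = F/EH/- → run F
t=13: L0/L1/L2 = F/EH/- → run F
t=14: L0/L1/L2 = F/EH/- → run F
t=15: L0/L1/L2 = -/EHF/- → run E
t=16: L0/L1/L2 = -/EHF/- → run E
t=17: L0/L1/L2 = -/EHF/- → run E
t=18: L0/L1/L2 = -/HF/- → run H
t=19: L0/L1/L2 = -/HF/- → run H
t=20: L0/L1/L2 = -/F/- → run F
t=21: L0/L1/L2 = -/F/- → run F
t=22: L0/L1/L2 = -/F/- → run F
t=23: L0/L1/L2 = -/F/- → run F
t=24: L0/L1/L2 = -/F/- → run F
t=25: (idle)
t=26: (idle)
t=27: (idle)
t=28: (idle)
t=29: (idle)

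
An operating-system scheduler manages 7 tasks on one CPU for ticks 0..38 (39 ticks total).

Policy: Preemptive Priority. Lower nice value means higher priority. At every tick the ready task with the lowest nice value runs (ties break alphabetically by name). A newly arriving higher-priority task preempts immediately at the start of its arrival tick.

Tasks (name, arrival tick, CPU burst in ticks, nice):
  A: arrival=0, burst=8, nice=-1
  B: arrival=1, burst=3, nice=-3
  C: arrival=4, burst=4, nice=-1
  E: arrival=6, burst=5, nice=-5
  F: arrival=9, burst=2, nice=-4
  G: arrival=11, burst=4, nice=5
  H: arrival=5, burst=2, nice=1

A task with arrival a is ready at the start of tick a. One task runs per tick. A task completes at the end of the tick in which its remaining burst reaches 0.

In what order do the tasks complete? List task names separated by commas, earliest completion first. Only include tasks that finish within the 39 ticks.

t=0: ready={A} → run A
t=1: ready={A,B} → run B
t=2: ready={A,B} → run B
t=3: ready={A,B} → run B
t=4: ready={A,C} → run A
t=5: ready={A,C,H} → run A
t=6: ready={A,C,E,H} → run E
t=7: ready={A,C,E,H} → run E
t=8: ready={A,C,E,H} → run E
t=9: ready={A,C,E,F,H} → run E
t=10: ready={A,C,E,F,H} → run E
t=11: ready={A,C,F,G,H} → run F
t=12: ready={A,C,F,G,H} → run F
t=13: ready={A,C,G,H} → run A
t=14: ready={A,C,G,H} → run A
t=15: ready={A,C,G,H} → run A
t=16: ready={A,C,G,H} → run A
t=17: ready={A,C,G,H} → run A
t=18: ready={C,G,H} → run C
t=19: ready={C,G,H} → run C
t=20: ready={C,G,H} → run C
t=21: ready={C,G,H} → run C
t=22: ready={G,H} → run H
t=23: ready={G,H} → run H
t=24: ready={G} → run G
t=25: ready={G} → run G
t=26: ready={G} → run G
t=27: ready={G} → run G
t=28: (idle)
t=29: (idle)
t=30: (idle)
t=31: (idle)
t=32: (idle)
t=33: (idle)
t=34: (idle)
t=35: (idle)
t=36: (idle)
t=37: (idle)
t=38: (idle)

completion order = B, E, F, A, C, H, G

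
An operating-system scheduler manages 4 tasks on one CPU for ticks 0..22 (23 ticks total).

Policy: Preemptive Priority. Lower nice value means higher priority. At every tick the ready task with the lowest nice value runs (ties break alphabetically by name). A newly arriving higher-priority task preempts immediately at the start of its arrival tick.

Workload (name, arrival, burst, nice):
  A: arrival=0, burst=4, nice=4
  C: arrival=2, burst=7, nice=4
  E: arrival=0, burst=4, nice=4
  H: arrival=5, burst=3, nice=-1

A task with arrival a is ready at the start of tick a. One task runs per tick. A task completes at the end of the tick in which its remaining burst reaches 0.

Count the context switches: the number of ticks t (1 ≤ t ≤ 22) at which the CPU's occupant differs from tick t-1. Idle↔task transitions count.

t=0: ready={A,E} → run A
t=1: ready={A,E} → run A
t=2: ready={A,C,E} → run A
t=3: ready={A,C,E} → run A
t=4: ready={C,E} → run C
t=5: ready={C,E,H} → run H
t=6: ready={C,E,H} → run H
t=7: ready={C,E,H} → run H
t=8: ready={C,E} → run C
t=9: ready={C,E} → run C
t=10: ready={C,E} → run C
t=11: ready={C,E} → run C
t=12: ready={C,E} → run C
t=13: ready={C,E} → run C
t=14: ready={E} → run E
t=15: ready={E} → run E
t=16: ready={E} → run E
t=17: ready={E} → run E
t=18: (idle)
t=19: (idle)
t=20: (idle)
t=21: (idle)
t=22: (idle)

context switches = 5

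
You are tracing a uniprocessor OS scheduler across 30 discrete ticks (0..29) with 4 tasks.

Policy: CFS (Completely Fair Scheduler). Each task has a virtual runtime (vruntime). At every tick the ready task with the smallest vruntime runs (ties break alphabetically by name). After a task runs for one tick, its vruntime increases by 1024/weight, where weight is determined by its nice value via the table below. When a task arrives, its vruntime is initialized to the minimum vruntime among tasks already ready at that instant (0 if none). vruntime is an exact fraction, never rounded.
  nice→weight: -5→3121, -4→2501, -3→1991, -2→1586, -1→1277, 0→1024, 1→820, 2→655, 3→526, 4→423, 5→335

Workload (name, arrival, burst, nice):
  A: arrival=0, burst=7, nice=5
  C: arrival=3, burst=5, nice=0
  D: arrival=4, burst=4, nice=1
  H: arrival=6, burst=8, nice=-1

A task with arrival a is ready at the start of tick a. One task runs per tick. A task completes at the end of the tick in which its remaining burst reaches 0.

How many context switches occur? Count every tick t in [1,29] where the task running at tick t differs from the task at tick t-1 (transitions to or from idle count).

t=0: vr[A=0] → run A
t=1: vr[A=1024/335] → run A
t=2: vr[A=2048/335] → run A
t=3: vr[A=3072/335 C=3072/335] → run A
t=4: vr[A=4096/335 C=3072/335 D=3072/335] → run C
t=5: vr[A=4096/335 C=3407/335 D=3072/335] → run D
t=6: vr[A=4096/335 C=3407/335 D=143104/13735 H=3407/335] → run C
t=7: vr[A=4096/335 C=3742/335 D=143104/13735 H=3407/335] → run H
t=8: vr[A=4096/335 C=3742/335 D=143104/13735 H=4693779/427795] → run D
t=9: vr[A=4096/335 C=3742/335 D=160256/13735 H=4693779/427795] → run H
t=10: vr[A=4096/335 C=3742/335 D=160256/13735 H=5036819/427795] → run C
t=11: vr[A=4096/335 C=4077/335 D=160256/13735 H=5036819/427795] → run D
t=12: vr[A=4096/335 C=4077/335 D=177408/13735 H=5036819/427795] → run H
t=13: vr[A=4096/335 C=4077/335 D=177408/13735 H=5379859/427795] → run C
t=14: vr[A=4096/335 C=4412/335 D=177408/13735 H=5379859/427795] → run A
t=15: vr[A=1024/67 C=4412/335 D=177408/13735 H=5379859/427795] → run H
t=16: vr[A=1024/67 C=4412/335 D=177408/13735 H=5722899/427795] → run D
t=17: vr[A=1024/67 C=4412/335 H=5722899/427795] → run C
t=18: vr[A=1024/67 H=5722899/427795] → run H
t=19: vr[A=1024/67 H=6065939/427795] → run H
t=20: vr[A=1024/67 H=6408979/427795] → run H
t=21: vr[A=1024/67 H=6752019/427795] → run A
t=22: vr[A=6144/335 H=6752019/427795] → run H
t=23: vr[A=6144/335] → run A
t=24: (idle)
t=25: (idle)
t=26: (idle)
t=27: (idle)
t=28: (idle)
t=29: (idle)

context switches = 19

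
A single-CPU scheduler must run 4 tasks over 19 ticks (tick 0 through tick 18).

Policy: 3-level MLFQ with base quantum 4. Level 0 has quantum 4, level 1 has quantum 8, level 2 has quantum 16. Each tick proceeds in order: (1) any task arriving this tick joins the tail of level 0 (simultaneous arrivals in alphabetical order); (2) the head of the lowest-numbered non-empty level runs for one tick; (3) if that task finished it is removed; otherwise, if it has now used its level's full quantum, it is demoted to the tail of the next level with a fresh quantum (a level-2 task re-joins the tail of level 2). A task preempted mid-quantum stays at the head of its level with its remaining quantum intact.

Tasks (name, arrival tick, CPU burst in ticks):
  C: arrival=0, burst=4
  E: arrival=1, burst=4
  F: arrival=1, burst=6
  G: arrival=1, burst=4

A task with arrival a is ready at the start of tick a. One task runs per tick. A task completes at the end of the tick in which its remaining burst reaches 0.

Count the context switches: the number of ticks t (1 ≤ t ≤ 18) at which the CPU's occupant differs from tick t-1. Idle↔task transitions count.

context switches = 5

t=0: L0/L1/L2 = C/-/- → run C
t=1: L0/L1/L2 = CEFG/-/- → run C
t=2: L0/L1/L2 = CEFG/-/- → run C
t=3: L0/L1/L2 = CEFG/-/- → run C
t=4: L0/L1/L2 = EFG/-/- → run E
t=5: L0/L1/L2 = EFG/-/- → run E
t=6: L0/L1/L2 = EFG/-/- → run E
t=7: L0/L1/L2 = EFG/-/- → run E
t=8: L0/L1/L2 = FG/-/- → run F
t=9: L0/L1/L2 = FG/-/- → run F
t=10: L0/L1/L2 = FG/-/- → run F
t=11: L0/L1/L2 = FG/-/- → run F
t=12: L0/L1/L2 = G/F/- → run G
t=13: L0/L1/L2 = G/F/- → run G
t=14: L0/L1/L2 = G/F/- → run G
t=15: L0/L1/L2 = G/F/- → run G
t=16: L0/L1/L2 = -/F/- → run F
t=17: L0/L1/L2 = -/F/- → run F
t=18: (idle)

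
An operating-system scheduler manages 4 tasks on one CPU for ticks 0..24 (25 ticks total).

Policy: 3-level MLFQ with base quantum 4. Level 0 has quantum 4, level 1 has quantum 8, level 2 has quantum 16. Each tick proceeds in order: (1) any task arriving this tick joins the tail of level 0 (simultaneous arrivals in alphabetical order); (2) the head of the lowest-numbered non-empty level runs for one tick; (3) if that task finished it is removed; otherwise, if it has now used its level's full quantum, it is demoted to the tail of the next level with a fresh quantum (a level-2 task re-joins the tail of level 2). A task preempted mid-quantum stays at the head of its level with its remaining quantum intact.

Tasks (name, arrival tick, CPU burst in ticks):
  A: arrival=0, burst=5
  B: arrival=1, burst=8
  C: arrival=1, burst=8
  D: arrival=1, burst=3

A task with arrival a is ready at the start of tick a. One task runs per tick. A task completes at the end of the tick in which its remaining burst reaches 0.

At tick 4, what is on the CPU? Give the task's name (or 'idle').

running at tick 4 = B

t=0: L0/L1/L2 = A/-/- → run A
t=1: L0/L1/L2 = ABCD/-/- → run A
t=2: L0/L1/L2 = ABCD/-/- → run A
t=3: L0/L1/L2 = ABCD/-/- → run A
t=4: L0/L1/L2 = BCD/A/- → run B
t=5: L0/L1/L2 = BCD/A/- → run B
t=6: L0/L1/L2 = BCD/A/- → run B
t=7: L0/L1/L2 = BCD/A/- → run B
t=8: L0/L1/L2 = CD/AB/- → run C
t=9: L0/L1/L2 = CD/AB/- → run C
t=10: L0/L1/L2 = CD/AB/- → run C
t=11: L0/L1/L2 = CD/AB/- → run C
t=12: L0/L1/L2 = D/ABC/- → run D
t=13: L0/L1/L2 = D/ABC/- → run D
t=14: L0/L1/L2 = D/ABC/- → run D
t=15: L0/L1/L2 = -/ABC/- → run A
t=16: L0/L1/L2 = -/BC/- → run B
t=17: L0/L1/L2 = -/BC/- → run B
t=18: L0/L1/L2 = -/BC/- → run B
t=19: L0/L1/L2 = -/BC/- → run B
t=20: L0/L1/L2 = -/C/- → run C
t=21: L0/L1/L2 = -/C/- → run C
t=22: L0/L1/L2 = -/C/- → run C
t=23: L0/L1/L2 = -/C/- → run C
t=24: (idle)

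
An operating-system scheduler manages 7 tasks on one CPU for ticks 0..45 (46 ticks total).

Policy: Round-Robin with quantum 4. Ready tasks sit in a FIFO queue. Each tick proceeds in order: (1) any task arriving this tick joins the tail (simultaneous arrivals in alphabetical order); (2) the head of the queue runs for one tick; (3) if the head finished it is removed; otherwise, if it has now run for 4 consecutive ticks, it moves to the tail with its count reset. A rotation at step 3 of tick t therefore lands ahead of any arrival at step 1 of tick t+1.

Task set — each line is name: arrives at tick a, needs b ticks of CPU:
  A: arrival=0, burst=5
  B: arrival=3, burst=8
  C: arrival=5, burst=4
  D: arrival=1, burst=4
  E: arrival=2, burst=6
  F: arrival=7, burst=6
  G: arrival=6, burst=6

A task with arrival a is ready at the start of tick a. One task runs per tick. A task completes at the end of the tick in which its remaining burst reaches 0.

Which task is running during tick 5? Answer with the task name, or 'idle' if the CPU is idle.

t=0: queue=[A] q_used=0 → run A
t=1: queue=[A,D] q_used=1 → run A
t=2: queue=[A,D,E] q_used=2 → run A
t=3: queue=[A,D,E,B] q_used=3 → run A
t=4: queue=[D,E,B,A] q_used=0 → run D
t=5: queue=[D,E,B,A,C] q_used=1 → run D
t=6: queue=[D,E,B,A,C,G] q_used=2 → run D
t=7: queue=[D,E,B,A,C,G,F] q_used=3 → run D
t=8: queue=[E,B,A,C,G,F] q_used=0 → run E
t=9: queue=[E,B,A,C,G,F] q_used=1 → run E
t=10: queue=[E,B,A,C,G,F] q_used=2 → run E
t=11: queue=[E,B,A,C,G,F] q_used=3 → run E
t=12: queue=[B,A,C,G,F,E] q_used=0 → run B
t=13: queue=[B,A,C,G,F,E] q_used=1 → run B
t=14: queue=[B,A,C,G,F,E] q_used=2 → run B
t=15: queue=[B,A,C,G,F,E] q_used=3 → run B
t=16: queue=[A,C,G,F,E,B] q_used=0 → run A
t=17: queue=[C,G,F,E,B] q_used=0 → run C
t=18: queue=[C,G,F,E,B] q_used=1 → run C
t=19: queue=[C,G,F,E,B] q_used=2 → run C
t=20: queue=[C,G,F,E,B] q_used=3 → run C
t=21: queue=[G,F,E,B] q_used=0 → run G
t=22: queue=[G,F,E,B] q_used=1 → run G
t=23: queue=[G,F,E,B] q_used=2 → run G
t=24: queue=[G,F,E,B] q_used=3 → run G
t=25: queue=[F,E,B,G] q_used=0 → run F
t=26: queue=[F,E,B,G] q_used=1 → run F
t=27: queue=[F,E,B,G] q_used=2 → run F
t=28: queue=[F,E,B,G] q_used=3 → run F
t=29: queue=[E,B,G,F] q_used=0 → run E
t=30: queue=[E,B,G,F] q_used=1 → run E
t=31: queue=[B,G,F] q_used=0 → run B
t=32: queue=[B,G,F] q_used=1 → run B
t=33: queue=[B,G,F] q_used=2 → run B
t=34: queue=[B,G,F] q_used=3 → run B
t=35: queue=[G,F] q_used=0 → run G
t=36: queue=[G,F] q_used=1 → run G
t=37: queue=[F] q_used=0 → run F
t=38: queue=[F] q_used=1 → run F
t=39: (idle)
t=40: (idle)
t=41: (idle)
t=42: (idle)
t=43: (idle)
t=44: (idle)
t=45: (idle)

running at tick 5 = D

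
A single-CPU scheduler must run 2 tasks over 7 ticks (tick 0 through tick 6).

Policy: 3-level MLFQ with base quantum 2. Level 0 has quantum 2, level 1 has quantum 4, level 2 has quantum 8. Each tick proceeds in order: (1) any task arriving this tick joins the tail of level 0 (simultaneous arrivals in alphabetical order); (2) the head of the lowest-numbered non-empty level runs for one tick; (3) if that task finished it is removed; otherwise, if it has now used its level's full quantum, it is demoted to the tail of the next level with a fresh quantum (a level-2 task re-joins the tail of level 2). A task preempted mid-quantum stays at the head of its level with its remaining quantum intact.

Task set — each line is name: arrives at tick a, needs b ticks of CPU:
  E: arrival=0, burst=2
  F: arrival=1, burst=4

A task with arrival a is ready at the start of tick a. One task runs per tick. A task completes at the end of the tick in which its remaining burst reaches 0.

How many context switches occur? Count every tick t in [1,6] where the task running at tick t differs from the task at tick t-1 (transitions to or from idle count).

t=0: L0/L1/L2 = E/-/- → run E
t=1: L0/L1/L2 = EF/-/- → run E
t=2: L0/L1/L2 = F/-/- → run F
t=3: L0/L1/L2 = F/-/- → run F
t=4: L0/L1/L2 = -/F/- → run F
t=5: L0/L1/L2 = -/F/- → run F
t=6: (idle)

context switches = 2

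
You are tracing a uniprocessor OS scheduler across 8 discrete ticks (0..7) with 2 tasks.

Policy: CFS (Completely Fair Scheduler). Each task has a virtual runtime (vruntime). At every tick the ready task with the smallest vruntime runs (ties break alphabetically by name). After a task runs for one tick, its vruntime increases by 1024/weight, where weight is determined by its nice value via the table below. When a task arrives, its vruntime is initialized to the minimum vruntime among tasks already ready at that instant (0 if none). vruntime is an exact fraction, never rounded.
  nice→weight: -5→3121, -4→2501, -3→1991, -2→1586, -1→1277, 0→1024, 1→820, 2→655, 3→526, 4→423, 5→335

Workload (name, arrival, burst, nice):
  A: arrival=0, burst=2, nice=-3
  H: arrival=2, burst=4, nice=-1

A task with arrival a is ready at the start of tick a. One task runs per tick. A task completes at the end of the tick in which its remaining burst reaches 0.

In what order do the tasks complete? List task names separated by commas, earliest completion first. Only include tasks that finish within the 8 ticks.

completion order = A, H

t=0: vr[A=0] → run A
t=1: vr[A=1024/1991] → run A
t=2: vr[H=0] → run H
t=3: vr[H=1024/1277] → run H
t=4: vr[H=2048/1277] → run H
t=5: vr[H=3072/1277] → run H
t=6: (idle)
t=7: (idle)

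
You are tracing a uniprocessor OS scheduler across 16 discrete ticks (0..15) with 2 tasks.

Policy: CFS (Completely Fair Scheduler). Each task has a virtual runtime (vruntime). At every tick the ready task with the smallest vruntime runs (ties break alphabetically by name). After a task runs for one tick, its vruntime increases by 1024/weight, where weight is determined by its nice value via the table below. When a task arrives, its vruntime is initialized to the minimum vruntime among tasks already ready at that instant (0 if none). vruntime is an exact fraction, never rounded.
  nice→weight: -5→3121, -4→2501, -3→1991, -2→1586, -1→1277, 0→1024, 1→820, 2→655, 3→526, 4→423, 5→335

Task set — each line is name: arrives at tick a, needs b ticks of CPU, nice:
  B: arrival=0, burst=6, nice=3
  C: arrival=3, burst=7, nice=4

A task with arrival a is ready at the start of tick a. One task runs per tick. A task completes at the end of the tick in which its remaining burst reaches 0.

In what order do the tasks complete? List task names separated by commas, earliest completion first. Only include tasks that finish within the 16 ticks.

t=0: vr[B=0] → run B
t=1: vr[B=512/263] → run B
t=2: vr[B=1024/263] → run B
t=3: vr[B=1536/263 C=1536/263] → run B
t=4: vr[B=2048/263 C=1536/263] → run C
t=5: vr[B=2048/263 C=919040/111249] → run B
t=6: vr[B=2560/263 C=919040/111249] → run C
t=7: vr[B=2560/263 C=1188352/111249] → run B
t=8: vr[C=1188352/111249] → run C
t=9: vr[C=485888/37083] → run C
t=10: vr[C=1726976/111249] → run C
t=11: vr[C=1996288/111249] → run C
t=12: vr[C=755200/37083] → run C
t=13: (idle)
t=14: (idle)
t=15: (idle)

completion order = B, C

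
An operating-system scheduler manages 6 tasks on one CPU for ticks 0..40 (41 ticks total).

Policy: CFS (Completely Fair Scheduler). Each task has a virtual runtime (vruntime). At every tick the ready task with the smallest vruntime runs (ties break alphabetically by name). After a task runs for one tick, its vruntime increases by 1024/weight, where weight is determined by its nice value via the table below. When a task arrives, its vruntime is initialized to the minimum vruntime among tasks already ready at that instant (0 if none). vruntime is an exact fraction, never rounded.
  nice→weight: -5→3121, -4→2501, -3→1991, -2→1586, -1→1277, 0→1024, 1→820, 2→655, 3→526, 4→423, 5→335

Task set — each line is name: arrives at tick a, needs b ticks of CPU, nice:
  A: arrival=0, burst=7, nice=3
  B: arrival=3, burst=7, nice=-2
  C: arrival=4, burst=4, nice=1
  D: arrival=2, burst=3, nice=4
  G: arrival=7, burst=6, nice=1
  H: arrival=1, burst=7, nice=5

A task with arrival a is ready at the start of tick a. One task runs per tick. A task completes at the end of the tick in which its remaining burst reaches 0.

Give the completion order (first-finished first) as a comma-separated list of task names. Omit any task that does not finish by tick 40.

completion order = C, B, D, G, A, H

t=0: vr[A=0] → run A
t=1: vr[A=512/263 H=512/263] → run A
t=2: vr[A=1024/263 D=512/263 H=512/263] → run D
t=3: vr[A=1024/263 B=512/263 D=485888/111249 H=512/263] → run B
t=4: vr[A=1024/263 B=540672/208559 C=512/263 D=485888/111249 H=512/263] → run C
t=5: vr[A=1024/263 B=540672/208559 C=172288/53915 D=485888/111249 H=512/263] → run H
t=6: vr[A=1024/263 B=540672/208559 C=172288/53915 D=485888/111249 H=440832/88105] → run B
t=7: vr[A=1024/263 B=675328/208559 C=172288/53915 D=485888/111249 G=172288/53915 H=440832/88105] → run C
t=8: vr[A=1024/263 B=675328/208559 C=239616/53915 D=485888/111249 G=172288/53915 H=440832/88105] → run G
t=9: vr[A=1024/263 B=675328/208559 C=239616/53915 D=485888/111249 G=239616/53915 H=440832/88105] → run B
t=10: vr[A=1024/263 B=809984/208559 C=239616/53915 D=485888/111249 G=239616/53915 H=440832/88105] → run B
t=11: vr[A=1024/263 B=944640/208559 C=239616/53915 D=485888/111249 G=239616/53915 H=440832/88105] → run A
t=12: vr[A=1536/263 B=944640/208559 C=239616/53915 D=485888/111249 G=239616/53915 H=440832/88105] → run D
t=13: vr[A=1536/263 B=944640/208559 C=239616/53915 D=755200/111249 G=239616/53915 H=440832/88105] → run C
t=14: vr[A=1536/263 B=944640/208559 C=306944/53915 D=755200/111249 G=239616/53915 H=440832/88105] → run G
t=15: vr[A=1536/263 B=944640/208559 C=306944/53915 D=755200/111249 G=306944/53915 H=440832/88105] → run B
t=16: vr[A=1536/263 B=1079296/208559 C=306944/53915 D=755200/111249 G=306944/53915 H=440832/88105] → run H
t=17: vr[A=1536/263 B=1079296/208559 C=306944/53915 D=755200/111249 G=306944/53915 H=710144/88105] → run B
t=18: vr[A=1536/263 B=1213952/208559 C=306944/53915 D=755200/111249 G=306944/53915 H=710144/88105] → run C
t=19: vr[A=1536/263 B=1213952/208559 D=755200/111249 G=306944/53915 H=710144/88105] → run G
t=20: vr[A=1536/263 B=1213952/208559 D=755200/111249 G=374272/53915 H=710144/88105] → run B
t=21: vr[A=1536/263 D=755200/111249 G=374272/53915 H=710144/88105] → run A
t=22: vr[A=2048/263 D=755200/111249 G=374272/53915 H=710144/88105] → run D
t=23: vr[A=2048/263 G=374272/53915 H=710144/88105] → run G
t=24: vr[A=2048/263 G=88320/10783 H=710144/88105] → run A
t=25: vr[A=2560/263 G=88320/10783 H=710144/88105] → run H
t=26: vr[A=2560/263 G=88320/10783 H=979456/88105] → run G
t=27: vr[A=2560/263 G=508928/53915 H=979456/88105] → run G
t=28: vr[A=2560/263 H=979456/88105] → run A
t=29: vr[A=3072/263 H=979456/88105] → run H
t=30: vr[A=3072/263 H=1248768/88105] → run A
t=31: vr[H=1248768/88105] → run H
t=32: vr[H=303616/17621] → run H
t=33: vr[H=1787392/88105] → run H
t=34: (idle)
t=35: (idle)
t=36: (idle)
t=37: (idle)
t=38: (idle)
t=39: (idle)
t=40: (idle)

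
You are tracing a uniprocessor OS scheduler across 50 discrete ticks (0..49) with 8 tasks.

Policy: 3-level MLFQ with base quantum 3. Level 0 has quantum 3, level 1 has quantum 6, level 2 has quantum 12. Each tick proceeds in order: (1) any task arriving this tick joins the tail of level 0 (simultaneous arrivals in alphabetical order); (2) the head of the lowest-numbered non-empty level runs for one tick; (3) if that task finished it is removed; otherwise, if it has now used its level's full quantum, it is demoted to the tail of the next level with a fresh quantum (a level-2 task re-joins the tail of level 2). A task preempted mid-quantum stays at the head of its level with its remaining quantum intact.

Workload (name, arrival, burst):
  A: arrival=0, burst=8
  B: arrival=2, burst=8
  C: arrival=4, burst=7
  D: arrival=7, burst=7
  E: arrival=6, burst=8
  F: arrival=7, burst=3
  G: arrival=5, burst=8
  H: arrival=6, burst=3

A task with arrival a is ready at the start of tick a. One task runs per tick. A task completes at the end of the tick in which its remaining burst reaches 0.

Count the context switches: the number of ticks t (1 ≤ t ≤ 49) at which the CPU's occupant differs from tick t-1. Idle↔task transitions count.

t=0: L0/L1/L2 = A/-/- → run A
t=1: L0/L1/L2 = A/-/- → run A
t=2: L0/L1/L2 = AB/-/- → run A
t=3: L0/L1/L2 = B/A/- → run B
t=4: L0/L1/L2 = BC/A/- → run B
t=5: L0/L1/L2 = BCG/A/- → run B
t=6: L0/L1/L2 = CGEH/AB/- → run C
t=7: L0/L1/L2 = CGEHDF/AB/- → run C
t=8: L0/L1/L2 = CGEHDF/AB/- → run C
t=9: L0/L1/L2 = GEHDF/ABC/- → run G
t=10: L0/L1/L2 = GEHDF/ABC/- → run G
t=11: L0/L1/L2 = GEHDF/ABC/- → run G
t=12: L0/L1/L2 = EHDF/ABCG/- → run E
t=13: L0/L1/L2 = EHDF/ABCG/- → run E
t=14: L0/L1/L2 = EHDF/ABCG/- → run E
t=15: L0/L1/L2 = HDF/ABCGE/- → run H
t=16: L0/L1/L2 = HDF/ABCGE/- → run H
t=17: L0/L1/L2 = HDF/ABCGE/- → run H
t=18: L0/L1/L2 = DF/ABCGE/- → run D
t=19: L0/L1/L2 = DF/ABCGE/- → run D
t=20: L0/L1/L2 = DF/ABCGE/- → run D
t=21: L0/L1/L2 = F/ABCGED/- → run F
t=22: L0/L1/L2 = F/ABCGED/- → run F
t=23: L0/L1/L2 = F/ABCGED/- → run F
t=24: L0/L1/L2 = -/ABCGED/- → run A
t=25: L0/L1/L2 = -/ABCGED/- → run A
t=26: L0/L1/L2 = -/ABCGED/- → run A
t=27: L0/L1/L2 = -/ABCGED/- → run A
t=28: L0/L1/L2 = -/ABCGED/- → run A
t=29: L0/L1/L2 = -/BCGED/- → run B
t=30: L0/L1/L2 = -/BCGED/- → run B
t=31: L0/L1/L2 = -/BCGED/- → run B
t=32: L0/L1/L2 = -/BCGED/- → run B
t=33: L0/L1/L2 = -/BCGED/- → run B
t=34: L0/L1/L2 = -/CGED/- → run C
t=35: L0/L1/L2 = -/CGED/- → run C
t=36: L0/L1/L2 = -/CGED/- → run C
t=37: L0/L1/L2 = -/CGED/- → run C
t=38: L0/L1/L2 = -/GED/- → run G
t=39: L0/L1/L2 = -/GED/- → run G
t=40: L0/L1/L2 = -/GED/- → run G
t=41: L0/L1/L2 = -/GED/- → run G
t=42: L0/L1/L2 = -/GED/- → run G
t=43: L0/L1/L2 = -/ED/- → run E
t=44: L0/L1/L2 = -/ED/- → run E
t=45: L0/L1/L2 = -/ED/- → run E
t=46: L0/L1/L2 = -/ED/- → run E
t=47: L0/L1/L2 = -/ED/- → run E
t=48: L0/L1/L2 = -/D/- → run D
t=49: L0/L1/L2 = -/D/- → run D

context switches = 13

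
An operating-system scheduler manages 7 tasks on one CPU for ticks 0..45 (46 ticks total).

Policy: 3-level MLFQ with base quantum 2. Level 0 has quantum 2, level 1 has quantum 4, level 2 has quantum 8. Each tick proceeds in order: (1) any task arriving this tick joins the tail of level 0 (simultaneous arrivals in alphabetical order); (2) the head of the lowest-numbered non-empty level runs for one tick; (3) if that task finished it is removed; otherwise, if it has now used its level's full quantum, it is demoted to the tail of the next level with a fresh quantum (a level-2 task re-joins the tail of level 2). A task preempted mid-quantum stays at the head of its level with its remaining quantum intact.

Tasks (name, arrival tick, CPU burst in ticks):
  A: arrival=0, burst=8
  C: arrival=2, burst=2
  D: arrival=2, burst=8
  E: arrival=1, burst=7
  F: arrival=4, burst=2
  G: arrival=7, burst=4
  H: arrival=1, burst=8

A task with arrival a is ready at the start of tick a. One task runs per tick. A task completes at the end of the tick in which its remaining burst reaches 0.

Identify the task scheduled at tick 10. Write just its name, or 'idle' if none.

t=0: L0/L1/L2 = A/-/- → run A
t=1: L0/L1/L2 = AEH/-/- → run A
t=2: L0/L1/L2 = EHCD/A/- → run E
t=3: L0/L1/L2 = EHCD/A/- → run E
t=4: L0/L1/L2 = HCDF/AE/- → run H
t=5: L0/L1/L2 = HCDF/AE/- → run H
t=6: L0/L1/L2 = CDF/AEH/- → run C
t=7: L0/L1/L2 = CDFG/AEH/- → run C
t=8: L0/L1/L2 = DFG/AEH/- → run D
t=9: L0/L1/L2 = DFG/AEH/- → run D
t=10: L0/L1/L2 = FG/AEHD/- → run F
t=11: L0/L1/L2 = FG/AEHD/- → run F
t=12: L0/L1/L2 = G/AEHD/- → run G
t=13: L0/L1/L2 = G/AEHD/- → run G
t=14: L0/L1/L2 = -/AEHDG/- → run A
t=15: L0/L1/L2 = -/AEHDG/- → run A
t=16: L0/L1/L2 = -/AEHDG/- → run A
t=17: L0/L1/L2 = -/AEHDG/- → run A
t=18: L0/L1/L2 = -/EHDG/A → run E
t=19: L0/L1/L2 = -/EHDG/A → run E
t=20: L0/L1/L2 = -/EHDG/A → run E
t=21: L0/L1/L2 = -/EHDG/A → run E
t=22: L0/L1/L2 = -/HDG/AE → run H
t=23: L0/L1/L2 = -/HDG/AE → run H
t=24: L0/L1/L2 = -/HDG/AE → run H
t=25: L0/L1/L2 = -/HDG/AE → run H
t=26: L0/L1/L2 = -/DG/AEH → run D
t=27: L0/L1/L2 = -/DG/AEH → run D
t=28: L0/L1/L2 = -/DG/AEH → run D
t=29: L0/L1/L2 = -/DG/AEH → run D
t=30: L0/L1/L2 = -/G/AEHD → run G
t=31: L0/L1/L2 = -/G/AEHD → run G
t=32: L0/L1/L2 = -/-/AEHD → run A
t=33: L0/L1/L2 = -/-/AEHD → run A
t=34: L0/L1/L2 = -/-/EHD → run E
t=35: L0/L1/L2 = -/-/HD → run H
t=36: L0/L1/L2 = -/-/HD → run H
t=37: L0/L1/L2 = -/-/D → run D
t=38: L0/L1/L2 = -/-/D → run D
t=39: (idle)
t=40: (idle)
t=41: (idle)
t=42: (idle)
t=43: (idle)
t=44: (idle)
t=45: (idle)

running at tick 10 = F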